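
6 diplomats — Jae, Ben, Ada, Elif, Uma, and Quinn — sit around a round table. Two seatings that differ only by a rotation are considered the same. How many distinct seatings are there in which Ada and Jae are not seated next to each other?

Without the restriction there are (5)! = 120 seatings.
Those with Ada next to Jae: fuse the pair into one unit and seat 5 units around a circle — 2·(4)! = 48.
Subtracting, 120 − 48 = 72.

72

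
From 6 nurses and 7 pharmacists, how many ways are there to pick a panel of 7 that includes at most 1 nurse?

Split by how many nurses are chosen (0 through 1).
Sum: C(6,0)·C(7,7) + C(6,1)·C(7,6) = 1 + 42 = 43.

43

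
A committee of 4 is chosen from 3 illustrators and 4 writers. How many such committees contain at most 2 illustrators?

Split by how many illustrators are chosen (0 through 2).
Sum: C(3,0)·C(4,4) + C(3,1)·C(4,3) + C(3,2)·C(4,2) = 1 + 12 + 18 = 31.

31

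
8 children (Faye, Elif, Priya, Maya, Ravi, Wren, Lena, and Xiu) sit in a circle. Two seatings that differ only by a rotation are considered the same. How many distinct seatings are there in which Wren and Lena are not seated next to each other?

All circular seatings of 8 people number (7)! = 5040.
Those with Wren next to Lena: fuse the pair into one unit and seat 7 units around a circle — 2·(6)! = 1440.
Subtracting, 5040 − 1440 = 3600.

3600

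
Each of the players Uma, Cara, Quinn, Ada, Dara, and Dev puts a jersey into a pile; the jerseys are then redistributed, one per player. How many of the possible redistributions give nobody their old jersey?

265

This is the derangement count D_6: permutations of 6 items with no fixed point.
By inclusion–exclusion this is Σ_{j=0}^{6} (−1)^j C(6,j)·(6−j)!.
Computing: 720 − 720 + 360 − 120 + 30 − 6 + 1 = 265.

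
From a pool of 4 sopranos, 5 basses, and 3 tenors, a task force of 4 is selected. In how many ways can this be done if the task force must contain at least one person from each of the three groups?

270

With no constraint there are C(12,4) = 495 possible selections.
Subtract selections that omit an entire group: no sopranos → C(8,4) = 70; no basses → C(7,4) = 35; no tenors → C(9,4) = 126.
Add back selections omitting two groups (i.e. drawn from a single group): C(4,4) + C(5,4) + C(3,4) = 6.
By inclusion–exclusion: 495 − 231 + 6 = 270.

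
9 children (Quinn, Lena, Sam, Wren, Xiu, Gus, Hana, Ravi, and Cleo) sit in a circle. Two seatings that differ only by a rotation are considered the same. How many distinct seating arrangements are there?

40320

Fix one person's seat to break rotational symmetry; the remaining 8 people can be arranged in (8)! = 40320 ways.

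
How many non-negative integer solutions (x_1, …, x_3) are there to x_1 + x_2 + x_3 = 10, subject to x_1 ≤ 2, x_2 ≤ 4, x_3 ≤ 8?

By stars and bars, unrestricted non-negative solutions to x_1+…+x_3 = 10 number C(10+2,2) = 66.
Subtract solutions that violate a single cap (substitute x_i' = x_i − (cap_i+1)): x_1 ≥ 3 gives C(9,2) = 36; x_2 ≥ 5 gives C(7,2) = 21; x_3 ≥ 9 gives C(3,2) = 3. Together 60.
Add back pairs where two caps are both exceeded: 6 + 0 + 0 = 6.
By inclusion–exclusion the count is 66 − 60 + 6 = 12.

12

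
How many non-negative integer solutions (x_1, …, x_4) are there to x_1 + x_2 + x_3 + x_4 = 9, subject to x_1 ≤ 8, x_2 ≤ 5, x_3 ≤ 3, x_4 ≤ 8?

142

Ignoring the caps, the number of non-negative solutions to x_1+…+x_4 = 9 is C(12,3) = 220.
Subtract solutions that violate a single cap (substitute x_i' = x_i − (cap_i+1)): x_1 ≥ 9 gives C(3,3) = 1; x_2 ≥ 6 gives C(6,3) = 20; x_3 ≥ 4 gives C(8,3) = 56; x_4 ≥ 9 gives C(3,3) = 1. Together 78.
No two caps can be exceeded simultaneously, so the pair terms are all 0.
By inclusion–exclusion the count is 220 − 78 + 0 = 142.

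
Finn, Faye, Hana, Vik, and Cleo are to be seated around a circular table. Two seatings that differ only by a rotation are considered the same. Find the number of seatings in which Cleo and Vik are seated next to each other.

12

Treat {Cleo, Vik} as one unit (2 internal orders) and seat the resulting 4 units around the table: (3)! circular arrangements.
So 2 × (3)! = 2 × 6 = 12.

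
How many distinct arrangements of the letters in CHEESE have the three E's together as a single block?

24

Treat the 3 copies of E as a single block. The multiset to arrange is then {EEE, C, H, S}, 4 items in all.
All 4 items are distinct, so there are (4)! = 24 arrangements.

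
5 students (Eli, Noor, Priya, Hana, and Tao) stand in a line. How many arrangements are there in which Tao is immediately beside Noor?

Place the 3 others and the Tao-Noor pair as 4 objects in a line; the pair has 2 internal arrangements.
So the count is 2·(4)! = 48.

48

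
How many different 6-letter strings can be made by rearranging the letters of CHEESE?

Letter multiplicities in CHEESE: C×1, E×3, H×1, S×1.
The number of distinct arrangements is 6!/(3!) = 720/6 = 120.

120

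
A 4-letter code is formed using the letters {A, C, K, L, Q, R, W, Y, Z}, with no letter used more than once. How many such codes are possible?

3024

This is a permutation of 4 out of 9: P(9,4) = 9!/5!.
9 × 8 × 7 × 6 = 3024.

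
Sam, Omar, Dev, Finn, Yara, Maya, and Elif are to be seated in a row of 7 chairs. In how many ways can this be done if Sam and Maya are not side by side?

3600

Of the 7! = 5040 arrangements, those with Sam and Maya adjacent number 2 × 6! = 1440 (treat the pair as a block with 2 internal orders).
So 5040 − 1440 = 3600 arrangements keep them apart.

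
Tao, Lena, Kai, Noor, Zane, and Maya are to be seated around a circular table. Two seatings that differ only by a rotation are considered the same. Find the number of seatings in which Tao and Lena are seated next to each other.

48

Glue Tao and Lena into a block (2 internal orders). Seating 5 units around a circle gives (4)! arrangements.
So 2 × (4)! = 2 × 24 = 48.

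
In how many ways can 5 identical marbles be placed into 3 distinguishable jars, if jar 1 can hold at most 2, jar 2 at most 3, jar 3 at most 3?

9

Ignoring the caps, the number of non-negative solutions to x_1+…+x_3 = 5 is C(7,2) = 21.
Subtract solutions that violate a single cap (substitute x_i' = x_i − (cap_i+1)): x_1 ≥ 3 gives C(4,2) = 6; x_2 ≥ 4 gives C(3,2) = 3; x_3 ≥ 4 gives C(3,2) = 3. Together 12.
No two caps can be exceeded simultaneously, so the pair terms are all 0.
By inclusion–exclusion the count is 21 − 12 + 0 = 9.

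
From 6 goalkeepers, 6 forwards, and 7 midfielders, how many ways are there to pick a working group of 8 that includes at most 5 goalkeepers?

Split by how many goalkeepers are chosen (0 through 5).
Sum: C(6,0)·C(13,8) + C(6,1)·C(13,7) + C(6,2)·C(13,6) + C(6,3)·C(13,5) + C(6,4)·C(13,4) + C(6,5)·C(13,3) = 1287 + 10296 + 25740 + 25740 + 10725 + 1716 = 75504.

75504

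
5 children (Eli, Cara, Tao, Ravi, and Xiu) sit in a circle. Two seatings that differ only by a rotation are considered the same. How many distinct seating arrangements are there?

Fix one person's seat to break rotational symmetry; the remaining 4 people can be arranged in (4)! = 24 ways.

24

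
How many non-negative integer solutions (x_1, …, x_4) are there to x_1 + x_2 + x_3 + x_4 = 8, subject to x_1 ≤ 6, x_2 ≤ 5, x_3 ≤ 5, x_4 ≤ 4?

By stars and bars, unrestricted non-negative solutions to x_1+…+x_4 = 8 number C(8+3,3) = 165.
Subtract solutions that violate a single cap (substitute x_i' = x_i − (cap_i+1)): x_1 ≥ 7 gives C(4,3) = 4; x_2 ≥ 6 gives C(5,3) = 10; x_3 ≥ 6 gives C(5,3) = 10; x_4 ≥ 5 gives C(6,3) = 20. Together 44.
No two caps can be exceeded simultaneously, so the pair terms are all 0.
By inclusion–exclusion the count is 165 − 44 + 0 = 121.

121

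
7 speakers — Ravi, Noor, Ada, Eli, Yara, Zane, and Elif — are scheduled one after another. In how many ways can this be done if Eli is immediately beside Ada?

Glue Eli and Ada into one block (2 internal orders), leaving 6 units to arrange in a row.
So the count is 2·(6)! = 1440.

1440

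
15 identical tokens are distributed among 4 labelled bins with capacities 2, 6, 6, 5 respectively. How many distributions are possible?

31

Ignoring the caps, the number of non-negative solutions to x_1+…+x_4 = 15 is C(18,3) = 816.
Subtract solutions that violate a single cap (substitute x_i' = x_i − (cap_i+1)): x_1 ≥ 3 gives C(15,3) = 455; x_2 ≥ 7 gives C(11,3) = 165; x_3 ≥ 7 gives C(11,3) = 165; x_4 ≥ 6 gives C(12,3) = 220. Together 1005.
Add back pairs where two caps are both exceeded: 56 + 56 + 84 + 4 + 10 + 10 = 220.
By inclusion–exclusion the count is 816 − 1005 + 220 = 31.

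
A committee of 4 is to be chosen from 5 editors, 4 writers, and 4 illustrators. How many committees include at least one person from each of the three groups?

With no constraint there are C(13,4) = 715 possible selections.
Selections missing a whole group: no editors → C(8,4) = 70; no writers → C(9,4) = 126; no illustrators → C(9,4) = 126.
Add back selections omitting two groups (i.e. drawn from a single group): C(5,4) + C(4,4) + C(4,4) = 7.
By inclusion–exclusion: 715 − 322 + 7 = 400.

400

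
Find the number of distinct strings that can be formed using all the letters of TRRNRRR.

42

The 7 letters of TRRNRRR have repeats: R appearing 5 times.
Dividing 7! = 5040 by 5! = 120 for the repeated letters gives 42.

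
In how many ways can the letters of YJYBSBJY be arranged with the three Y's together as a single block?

Treat the 3 copies of Y as a single block. The multiset to arrange is then {YYY, B, B, J, J, S}, 6 items in all.
That gives (6)!/(2!·2!) = 180 arrangements.

180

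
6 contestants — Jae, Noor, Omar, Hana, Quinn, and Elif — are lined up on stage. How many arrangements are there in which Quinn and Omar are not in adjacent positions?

480

Of the 6! = 720 arrangements, those with Quinn and Omar adjacent number 2 × 5! = 240 (treat the pair as a block with 2 internal orders).
Complementary counting: 720 − 240 = 480.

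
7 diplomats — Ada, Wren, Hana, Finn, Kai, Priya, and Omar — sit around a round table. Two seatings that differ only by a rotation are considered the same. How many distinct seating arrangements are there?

Fix one person's seat to break rotational symmetry; the remaining 6 people can be arranged in (6)! = 720 ways.

720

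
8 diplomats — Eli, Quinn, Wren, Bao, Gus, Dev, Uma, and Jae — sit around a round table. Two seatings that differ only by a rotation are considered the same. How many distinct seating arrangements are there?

5040

Fix one person's seat to break rotational symmetry; the remaining 7 people can be arranged in (7)! = 5040 ways.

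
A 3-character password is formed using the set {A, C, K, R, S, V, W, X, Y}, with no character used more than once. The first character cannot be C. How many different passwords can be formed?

The first character has 9−1 = 8 choices (anything except C).
The remaining 2 characters are filled from the other 8 symbols without repetition: 8 × 7 = 56.
Total: 8 × 56 = 448.

448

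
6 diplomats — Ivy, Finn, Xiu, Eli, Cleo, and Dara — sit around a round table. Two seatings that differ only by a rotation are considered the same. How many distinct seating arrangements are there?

120

Seat Ivy anywhere (absorbing the rotational symmetry), then permute the other 5: (5)! = 120.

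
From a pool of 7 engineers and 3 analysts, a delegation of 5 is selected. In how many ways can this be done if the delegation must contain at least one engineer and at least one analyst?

231

With no constraint there are C(10,5) = 252 possible selections.
Selections missing a whole group: no engineers → C(3,5) = 0; no analysts → C(7,5) = 21.
Both groups omitted at once is impossible, so 252 − 21 = 231.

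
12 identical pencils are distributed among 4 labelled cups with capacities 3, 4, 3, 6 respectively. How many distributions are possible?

Without the upper bounds there are C(15,3) = 455 ways to split 12 among 4 cups.
Subtract solutions that violate a single cap (substitute x_i' = x_i − (cap_i+1)): x_1 ≥ 4 gives C(11,3) = 165; x_2 ≥ 5 gives C(10,3) = 120; x_3 ≥ 4 gives C(11,3) = 165; x_4 ≥ 7 gives C(8,3) = 56. Together 506.
Add back pairs where two caps are both exceeded: 20 + 35 + 4 + 20 + 1 + 4 = 84.
By inclusion–exclusion the count is 455 − 506 + 84 = 33.

33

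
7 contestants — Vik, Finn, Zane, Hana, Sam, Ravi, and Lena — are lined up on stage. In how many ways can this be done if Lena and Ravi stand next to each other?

1440

Place the 5 others and the Lena-Ravi pair as 6 objects in a line; the pair has 2 internal arrangements.
That gives 2 × 6! = 2 × 720 = 1440.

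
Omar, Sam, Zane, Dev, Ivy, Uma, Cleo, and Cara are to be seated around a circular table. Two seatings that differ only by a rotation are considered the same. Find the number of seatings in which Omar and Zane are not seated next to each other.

3600

All circular seatings of 8 people number (7)! = 5040.
Those with Omar next to Zane: fuse the pair into one unit and seat 7 units around a circle — 2·(6)! = 1440.
Subtracting, 5040 − 1440 = 3600.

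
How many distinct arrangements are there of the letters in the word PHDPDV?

PHDPDV has 6 letters with D appearing twice and P appearing twice.
So there are 6! / (2!·2!) = 180 distinguishable arrangements.

180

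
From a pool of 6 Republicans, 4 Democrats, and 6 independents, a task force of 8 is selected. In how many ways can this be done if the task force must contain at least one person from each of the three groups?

With no constraint there are C(16,8) = 12870 possible selections.
Selections missing a whole group: no Republicans → C(10,8) = 45; no Democrats → C(12,8) = 495; no independents → C(10,8) = 45.
Add back selections omitting two groups (i.e. drawn from a single group): C(6,8) + C(4,8) + C(6,8) = 0.
By inclusion–exclusion: 12870 − 585 + 0 = 12285.

12285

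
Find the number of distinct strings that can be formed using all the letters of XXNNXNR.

140

The 7 letters of XXNNXNR have repeats: N appearing 3 times and X appearing 3 times.
Dividing 7! = 5040 by 3!·3! = 36 for the repeated letters gives 140.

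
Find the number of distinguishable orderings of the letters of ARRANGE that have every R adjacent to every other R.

360

Treat the 2 copies of R as a single block. The multiset to arrange is then {RR, A, A, E, G, N}, 6 items in all.
That gives (6)!/(2!) = 360 arrangements.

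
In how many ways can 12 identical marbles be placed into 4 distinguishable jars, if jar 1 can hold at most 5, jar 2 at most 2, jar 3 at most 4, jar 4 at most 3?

10

By stars and bars, unrestricted non-negative solutions to x_1+…+x_4 = 12 number C(12+3,3) = 455.
Subtract solutions that violate a single cap (substitute x_i' = x_i − (cap_i+1)): x_1 ≥ 6 gives C(9,3) = 84; x_2 ≥ 3 gives C(12,3) = 220; x_3 ≥ 5 gives C(10,3) = 120; x_4 ≥ 4 gives C(11,3) = 165. Together 589.
Add back pairs where two caps are both exceeded: 20 + 4 + 10 + 35 + 56 + 20 = 145.
Subtract triples: 0 + 0 + 0 + 1 = 1.
By inclusion–exclusion the count is 455 − 589 + 145 − 1 = 10.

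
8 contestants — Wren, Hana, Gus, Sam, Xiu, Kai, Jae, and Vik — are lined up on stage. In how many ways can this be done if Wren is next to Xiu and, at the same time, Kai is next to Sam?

2880

Treat {Wren,Xiu} as one block (2 orders) and {Kai,Sam} as another (2 orders).
That leaves 6 units to arrange: 2 × 2 × 6! = 4 × 720 = 2880.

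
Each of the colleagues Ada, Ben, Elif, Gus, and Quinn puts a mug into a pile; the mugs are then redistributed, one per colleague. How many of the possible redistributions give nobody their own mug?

Count assignments avoiding every fixed point. For any j of the 5 colleagues fixed to their own mug, the other 5−j can be arranged in (5−j)! ways.
By inclusion–exclusion this is Σ_{j=0}^{5} (−1)^j C(5,j)·(5−j)!.
Computing: 120 − 120 + 60 − 20 + 5 − 1 = 44.

44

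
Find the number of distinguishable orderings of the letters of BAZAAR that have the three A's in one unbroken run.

24

Treat the 3 copies of A as a single block. The multiset to arrange is then {AAA, B, R, Z}, 4 items in all.
All 4 items are distinct, so there are (4)! = 24 arrangements.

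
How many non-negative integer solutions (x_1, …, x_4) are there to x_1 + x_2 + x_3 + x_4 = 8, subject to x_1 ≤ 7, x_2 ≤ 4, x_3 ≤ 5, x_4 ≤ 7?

133

Ignoring the caps, the number of non-negative solutions to x_1+…+x_4 = 8 is C(11,3) = 165.
Subtract solutions that violate a single cap (substitute x_i' = x_i − (cap_i+1)): x_1 ≥ 8 gives C(3,3) = 1; x_2 ≥ 5 gives C(6,3) = 20; x_3 ≥ 6 gives C(5,3) = 10; x_4 ≥ 8 gives C(3,3) = 1. Together 32.
No two caps can be exceeded simultaneously, so the pair terms are all 0.
By inclusion–exclusion the count is 165 − 32 + 0 = 133.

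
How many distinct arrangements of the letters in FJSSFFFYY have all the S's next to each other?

840

Treat the 2 copies of S as a single block. The multiset to arrange is then {SS, F, F, F, F, J, Y, Y}, 8 items in all.
That gives (8)!/(4!·2!) = 840 arrangements.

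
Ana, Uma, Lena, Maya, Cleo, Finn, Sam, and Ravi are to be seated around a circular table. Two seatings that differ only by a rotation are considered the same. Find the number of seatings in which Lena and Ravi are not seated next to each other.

Without the restriction there are (7)! = 5040 seatings.
Seatings with Lena beside Ravi: treat them as a block with 2 internal orders, giving 2 × (6)! = 1440.
Subtracting, 5040 − 1440 = 3600.

3600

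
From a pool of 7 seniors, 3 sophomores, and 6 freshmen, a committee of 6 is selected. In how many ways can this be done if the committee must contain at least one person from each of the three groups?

6006

With no constraint there are C(16,6) = 8008 possible selections.
Subtract selections that omit an entire group: no seniors → C(9,6) = 84; no sophomores → C(13,6) = 1716; no freshmen → C(10,6) = 210.
Add back selections omitting two groups (i.e. drawn from a single group): C(7,6) + C(3,6) + C(6,6) = 8.
By inclusion–exclusion: 8008 − 2010 + 8 = 6006.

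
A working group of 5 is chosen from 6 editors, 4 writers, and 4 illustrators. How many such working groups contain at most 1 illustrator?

Split by how many illustrators are chosen (0 through 1).
Sum: C(4,0)·C(10,5) + C(4,1)·C(10,4) = 252 + 840 = 1092.

1092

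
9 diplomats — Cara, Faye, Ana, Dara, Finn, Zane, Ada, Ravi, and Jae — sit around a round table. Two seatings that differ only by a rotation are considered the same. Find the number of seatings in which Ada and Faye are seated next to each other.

10080

Treat {Ada, Faye} as one unit (2 internal orders) and seat the resulting 8 units around the table: (7)! circular arrangements.
So 2 × (7)! = 2 × 5040 = 10080.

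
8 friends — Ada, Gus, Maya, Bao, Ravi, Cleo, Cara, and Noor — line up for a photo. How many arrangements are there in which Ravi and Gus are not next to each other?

There are 8! = 40320 arrangements in all. If Ravi and Gus are adjacent, merging them into one block gives 2·(7)! = 10080 arrangements.
Complementary counting: 40320 − 10080 = 30240.

30240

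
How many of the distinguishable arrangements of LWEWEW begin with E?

Fix E in the first position and arrange the remaining 5 letters.
Those 5 letters have W appearing 3 times, giving (5)!/(3!) = 20.

20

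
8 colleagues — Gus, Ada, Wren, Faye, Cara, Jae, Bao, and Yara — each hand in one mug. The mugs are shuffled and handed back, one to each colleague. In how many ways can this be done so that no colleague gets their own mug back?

Count assignments avoiding every fixed point. For any j of the 8 colleagues fixed to their own mug, the other 8−j can be arranged in (8−j)! ways.
By inclusion–exclusion this is Σ_{j=0}^{8} (−1)^j C(8,j)·(8−j)!.
Computing: 40320 − 40320 + 20160 − 6720 + 1680 − 336 + 56 − 8 + 1 = 14833.

14833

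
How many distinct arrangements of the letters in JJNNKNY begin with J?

120

Fix J in the first position and arrange the remaining 6 letters.
Those 6 letters have N appearing 3 times, giving (6)!/(3!) = 120.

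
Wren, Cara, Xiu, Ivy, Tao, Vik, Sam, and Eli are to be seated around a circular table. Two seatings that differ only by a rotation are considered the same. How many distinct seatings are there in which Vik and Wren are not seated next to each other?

3600

All circular seatings of 8 people number (7)! = 5040.
Those with Vik next to Wren: fuse the pair into one unit and seat 7 units around a circle — 2·(6)! = 1440.
Subtracting, 5040 − 1440 = 3600.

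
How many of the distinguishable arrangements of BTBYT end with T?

12

Fix T in the last position and arrange the remaining 4 letters.
Those 4 letters have B appearing twice, giving (4)!/(2!) = 12.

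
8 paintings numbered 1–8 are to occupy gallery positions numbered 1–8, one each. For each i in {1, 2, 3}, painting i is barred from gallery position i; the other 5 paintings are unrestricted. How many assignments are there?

Let Aᵢ (for i ∈ {1, 2, 3}) be the placements that put painting i in its forbidden gallery position. Any j of these fix j positions, leaving (8−j)! ways to fill the rest, and there are C(3,j) ways to pick which j.
By inclusion–exclusion, the number of valid placements is Σ_{j=0}^{3} (−1)^j C(3,j)·(8−j)!.
Computing: 40320 − 15120 + 2160 − 120 = 27240.

27240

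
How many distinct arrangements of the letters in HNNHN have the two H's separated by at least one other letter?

Total arrangements of HNNHN: 5!/(3!·2!) = 10.
If the two H's are adjacent, glue them into one block, leaving 4 items to arrange: (4)!/(3!) = 4 ways.
Subtracting, 10 − 4 = 6 arrangements keep the H's apart.

6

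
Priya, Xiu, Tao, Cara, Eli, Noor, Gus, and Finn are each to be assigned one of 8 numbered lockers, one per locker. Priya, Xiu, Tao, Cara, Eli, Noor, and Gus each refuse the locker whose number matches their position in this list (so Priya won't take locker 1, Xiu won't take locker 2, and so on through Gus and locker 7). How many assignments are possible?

16687

Let Aᵢ (for 1 ≤ i ≤ 7) be the placements that put person i in their forbidden locker. Any j of these fix j positions, leaving (8−j)! ways to fill the rest, and there are C(7,j) ways to pick which j.
By inclusion–exclusion, the number of valid placements is Σ_{j=0}^{7} (−1)^j C(7,j)·(8−j)!.
Computing: 40320 − 35280 + 15120 − 4200 + 840 − 126 + 14 − 1 = 16687.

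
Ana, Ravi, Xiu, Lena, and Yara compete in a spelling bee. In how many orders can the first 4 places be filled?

There are 5 choices for 1st place, 4 for 2nd, and so on down to 2 for position 4.
That gives 5 × 4 × 3 × 2 = 120.

120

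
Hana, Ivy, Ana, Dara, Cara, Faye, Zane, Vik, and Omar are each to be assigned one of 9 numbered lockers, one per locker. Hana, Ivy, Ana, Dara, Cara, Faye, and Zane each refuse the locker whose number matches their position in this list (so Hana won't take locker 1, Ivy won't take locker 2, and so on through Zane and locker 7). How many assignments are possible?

Let Aᵢ (for 1 ≤ i ≤ 7) be the placements that put person i in their forbidden locker. Any j of these fix j positions, leaving (9−j)! ways to fill the rest, and there are C(7,j) ways to pick which j.
By inclusion–exclusion, the number of valid placements is Σ_{j=0}^{7} (−1)^j C(7,j)·(9−j)!.
Computing: 362880 − 282240 + 105840 − 25200 + 4200 − 504 + 42 − 2 = 165016.

165016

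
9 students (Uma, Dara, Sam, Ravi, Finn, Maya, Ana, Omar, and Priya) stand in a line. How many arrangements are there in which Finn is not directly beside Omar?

Of the 9! = 362880 arrangements, those with Finn and Omar adjacent number 2 × 8! = 80640 (treat the pair as a block with 2 internal orders).
Complementary counting: 362880 − 80640 = 282240.

282240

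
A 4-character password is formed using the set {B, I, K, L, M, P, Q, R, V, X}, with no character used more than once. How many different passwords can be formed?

Choose and order 4 of the 10 symbols: the first character has 10 options, the next 9, then 8, 7.
That product is 10 × 9 × 8 × 7 = 5040.

5040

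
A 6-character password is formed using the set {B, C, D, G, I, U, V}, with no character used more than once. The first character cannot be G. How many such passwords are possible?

4320

The first character has 7−1 = 6 choices (anything except G).
The remaining 5 characters are filled from the other 6 symbols without repetition: 6 × 5 × 4 × 3 × 2 = 720.
Total: 6 × 720 = 4320.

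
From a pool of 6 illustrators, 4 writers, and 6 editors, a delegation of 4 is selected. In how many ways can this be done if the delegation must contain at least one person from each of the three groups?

Unrestricted: C(16,4) = 1820 ways to pick any 4 of the 16.
Selections missing a whole group: no illustrators → C(10,4) = 210; no writers → C(12,4) = 495; no editors → C(10,4) = 210.
Add back selections omitting two groups (i.e. drawn from a single group): C(6,4) + C(4,4) + C(6,4) = 31.
By inclusion–exclusion: 1820 − 915 + 31 = 936.

936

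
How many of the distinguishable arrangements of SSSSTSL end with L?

6

With the last slot taken by L, it remains to arrange the other 6 letters (SSSSTS).
Those 6 letters have S appearing 5 times, giving (6)!/(5!) = 6.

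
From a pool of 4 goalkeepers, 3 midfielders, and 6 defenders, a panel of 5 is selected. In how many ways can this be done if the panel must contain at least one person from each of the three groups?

With no constraint there are C(13,5) = 1287 possible selections.
Selections missing a whole group: no goalkeepers → C(9,5) = 126; no midfielders → C(10,5) = 252; no defenders → C(7,5) = 21.
Add back selections omitting two groups (i.e. drawn from a single group): C(4,5) + C(3,5) + C(6,5) = 6.
By inclusion–exclusion: 1287 − 399 + 6 = 894.

894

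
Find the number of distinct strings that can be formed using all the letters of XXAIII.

60

XXAIII has 6 letters with I appearing 3 times and X appearing twice.
The number of distinct arrangements is 6!/(3!·2!) = 720/12 = 60.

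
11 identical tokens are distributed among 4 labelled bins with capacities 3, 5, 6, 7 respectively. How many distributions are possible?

By stars and bars, unrestricted non-negative solutions to x_1+…+x_4 = 11 number C(11+3,3) = 364.
Subtract solutions that violate a single cap (substitute x_i' = x_i − (cap_i+1)): x_1 ≥ 4 gives C(10,3) = 120; x_2 ≥ 6 gives C(8,3) = 56; x_3 ≥ 7 gives C(7,3) = 35; x_4 ≥ 8 gives C(6,3) = 20. Together 231.
Add back pairs where two caps are both exceeded: 4 + 1 + 0 + 0 + 0 + 0 = 5.
By inclusion–exclusion the count is 364 − 231 + 5 = 138.

138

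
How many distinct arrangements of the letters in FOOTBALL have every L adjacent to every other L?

Treat the 2 copies of L as a single block. The multiset to arrange is then {LL, A, B, F, O, O, T}, 7 items in all.
That gives (7)!/(2!) = 2520 arrangements.

2520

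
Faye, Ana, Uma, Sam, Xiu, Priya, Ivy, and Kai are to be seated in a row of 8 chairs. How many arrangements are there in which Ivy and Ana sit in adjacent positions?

10080

Place the 6 others and the Ivy-Ana pair as 7 objects in a line; the pair has 2 internal arrangements.
So the count is 2·(7)! = 10080.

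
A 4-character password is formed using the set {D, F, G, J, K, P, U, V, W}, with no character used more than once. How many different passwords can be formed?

3024

This is a permutation of 4 out of 9: P(9,4) = 9!/5!.
That product is 9 × 8 × 7 × 6 = 3024.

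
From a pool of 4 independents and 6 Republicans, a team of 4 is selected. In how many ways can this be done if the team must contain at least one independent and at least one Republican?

194

Total 4-person selections from all 10: C(10,4) = 210.
Subtract selections that omit an entire group: no independents → C(6,4) = 15; no Republicans → C(4,4) = 1.
Both groups omitted at once is impossible, so 210 − 16 = 194.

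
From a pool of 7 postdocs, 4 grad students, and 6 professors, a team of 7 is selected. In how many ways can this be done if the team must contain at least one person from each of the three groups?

17283

Total 7-person selections from all 17: C(17,7) = 19448.
Selections missing a whole group: no postdocs → C(10,7) = 120; no grad students → C(13,7) = 1716; no professors → C(11,7) = 330.
Add back selections omitting two groups (i.e. drawn from a single group): C(7,7) + C(4,7) + C(6,7) = 1.
By inclusion–exclusion: 19448 − 2166 + 1 = 17283.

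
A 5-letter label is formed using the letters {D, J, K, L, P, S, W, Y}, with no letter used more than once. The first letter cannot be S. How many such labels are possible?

The first letter has 8−1 = 7 choices (anything except S).
The remaining 4 letters are filled from the other 7 symbols without repetition: 7 × 6 × 5 × 4 = 840.
Total: 7 × 840 = 5880.

5880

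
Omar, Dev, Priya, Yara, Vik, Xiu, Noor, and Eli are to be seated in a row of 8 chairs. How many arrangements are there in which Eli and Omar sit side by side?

Glue Eli and Omar into one block (2 internal orders), leaving 7 units to arrange in a row.
That gives 2 × 7! = 2 × 5040 = 10080.

10080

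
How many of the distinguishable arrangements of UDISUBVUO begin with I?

Fix I in the first position and arrange the remaining 8 letters.
Those 8 letters have U appearing 3 times, giving (8)!/(3!) = 6720.

6720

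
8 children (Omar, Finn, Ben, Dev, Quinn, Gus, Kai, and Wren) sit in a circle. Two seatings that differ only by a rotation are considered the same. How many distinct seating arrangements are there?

5040

Around a circle, 8 distinct people have 8!/8 = (7)! = 5040 rotationally distinct seatings.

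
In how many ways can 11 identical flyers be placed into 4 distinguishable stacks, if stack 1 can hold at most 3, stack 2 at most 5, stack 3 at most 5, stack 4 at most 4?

68

Without the upper bounds there are C(14,3) = 364 ways to split 11 among 4 stacks.
Subtract solutions that violate a single cap (substitute x_i' = x_i − (cap_i+1)): x_1 ≥ 4 gives C(10,3) = 120; x_2 ≥ 6 gives C(8,3) = 56; x_3 ≥ 6 gives C(8,3) = 56; x_4 ≥ 5 gives C(9,3) = 84. Together 316.
Add back pairs where two caps are both exceeded: 4 + 4 + 10 + 0 + 1 + 1 = 20.
By inclusion–exclusion the count is 364 − 316 + 20 = 68.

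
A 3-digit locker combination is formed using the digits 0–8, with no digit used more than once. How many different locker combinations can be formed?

504

With no repetition, fill the 3 digits in order: 9 choices, then 8, down to 7.
9 × 8 × 7 = 504.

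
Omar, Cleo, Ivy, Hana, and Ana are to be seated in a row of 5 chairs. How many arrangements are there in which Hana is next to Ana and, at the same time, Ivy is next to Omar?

Treat {Hana,Ana} as one block (2 orders) and {Ivy,Omar} as another (2 orders).
That leaves 3 units to arrange: 2 × 2 × 3! = 4 × 6 = 24.

24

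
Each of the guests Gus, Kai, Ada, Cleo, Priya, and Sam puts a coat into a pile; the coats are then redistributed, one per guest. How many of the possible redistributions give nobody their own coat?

265

Let Aᵢ be the assignments in which guest i gets their own coat. We want the size of the complement of A₁∪…∪A_6.
By inclusion–exclusion this is Σ_{j=0}^{6} (−1)^j C(6,j)·(6−j)!.
Computing: 720 − 720 + 360 − 120 + 30 − 6 + 1 = 265.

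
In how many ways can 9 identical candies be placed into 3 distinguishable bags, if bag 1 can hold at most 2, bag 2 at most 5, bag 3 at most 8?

17

By stars and bars, unrestricted non-negative solutions to x_1+…+x_3 = 9 number C(9+2,2) = 55.
Subtract solutions that violate a single cap (substitute x_i' = x_i − (cap_i+1)): x_1 ≥ 3 gives C(8,2) = 28; x_2 ≥ 6 gives C(5,2) = 10; x_3 ≥ 9 gives C(2,2) = 1. Together 39.
Add back pairs where two caps are both exceeded: 1 + 0 + 0 = 1.
By inclusion–exclusion the count is 55 − 39 + 1 = 17.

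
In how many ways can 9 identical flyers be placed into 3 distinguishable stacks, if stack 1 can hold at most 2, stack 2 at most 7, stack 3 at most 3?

9

Ignoring the caps, the number of non-negative solutions to x_1+…+x_3 = 9 is C(11,2) = 55.
Subtract solutions that violate a single cap (substitute x_i' = x_i − (cap_i+1)): x_1 ≥ 3 gives C(8,2) = 28; x_2 ≥ 8 gives C(3,2) = 3; x_3 ≥ 4 gives C(7,2) = 21. Together 52.
Add back pairs where two caps are both exceeded: 0 + 6 + 0 = 6.
By inclusion–exclusion the count is 55 − 52 + 6 = 9.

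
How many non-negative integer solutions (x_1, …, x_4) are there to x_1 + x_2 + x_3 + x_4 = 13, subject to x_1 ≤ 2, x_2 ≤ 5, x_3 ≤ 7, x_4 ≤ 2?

18

Without the upper bounds there are C(16,3) = 560 ways to split 13 among 4 variables.
Subtract solutions that violate a single cap (substitute x_i' = x_i − (cap_i+1)): x_1 ≥ 3 gives C(13,3) = 286; x_2 ≥ 6 gives C(10,3) = 120; x_3 ≥ 8 gives C(8,3) = 56; x_4 ≥ 3 gives C(13,3) = 286. Together 748.
Add back pairs where two caps are both exceeded: 35 + 10 + 120 + 0 + 35 + 10 = 210.
Subtract triples: 0 + 4 + 0 + 0 = 4.
By inclusion–exclusion the count is 560 − 748 + 210 − 4 = 18.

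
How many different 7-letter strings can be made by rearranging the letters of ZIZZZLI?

105

The 7 letters of ZIZZZLI have repeats: I appearing twice and Z appearing 4 times.
The number of distinct arrangements is 7!/(4!·2!) = 5040/48 = 105.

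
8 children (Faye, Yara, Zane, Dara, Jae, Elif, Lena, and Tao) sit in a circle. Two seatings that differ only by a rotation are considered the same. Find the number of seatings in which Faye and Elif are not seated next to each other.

All circular seatings of 8 people number (7)! = 5040.
Those with Faye next to Elif: fuse the pair into one unit and seat 7 units around a circle — 2·(6)! = 1440.
Subtracting, 5040 − 1440 = 3600.

3600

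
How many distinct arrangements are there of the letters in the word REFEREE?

Letter multiplicities in REFEREE: E×4, F×1, R×2.
Dividing 7! = 5040 by 4!·2! = 48 for the repeated letters gives 105.

105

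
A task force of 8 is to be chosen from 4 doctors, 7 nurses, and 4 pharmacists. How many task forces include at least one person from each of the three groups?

6104

Unrestricted: C(15,8) = 6435 ways to pick any 8 of the 15.
Selections missing a whole group: no doctors → C(11,8) = 165; no nurses → C(8,8) = 1; no pharmacists → C(11,8) = 165.
Add back selections omitting two groups (i.e. drawn from a single group): C(4,8) + C(7,8) + C(4,8) = 0.
By inclusion–exclusion: 6435 − 331 + 0 = 6104.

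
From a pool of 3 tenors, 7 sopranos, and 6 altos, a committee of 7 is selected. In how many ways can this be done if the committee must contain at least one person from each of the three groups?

Unrestricted: C(16,7) = 11440 ways to pick any 7 of the 16.
Subtract selections that omit an entire group: no tenors → C(13,7) = 1716; no sopranos → C(9,7) = 36; no altos → C(10,7) = 120.
Add back selections omitting two groups (i.e. drawn from a single group): C(3,7) + C(7,7) + C(6,7) = 1.
By inclusion–exclusion: 11440 − 1872 + 1 = 9569.

9569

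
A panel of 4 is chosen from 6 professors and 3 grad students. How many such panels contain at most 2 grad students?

Split by how many grad students are chosen (0 through 2).
Sum: C(3,0)·C(6,4) + C(3,1)·C(6,3) + C(3,2)·C(6,2) = 15 + 60 + 45 = 120.

120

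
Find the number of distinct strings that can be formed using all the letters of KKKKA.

Letter multiplicities in KKKKA: A×1, K×4.
The number of distinct arrangements is 5!/(4!) = 120/24 = 5.

5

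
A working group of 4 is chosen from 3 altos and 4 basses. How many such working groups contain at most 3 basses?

34

Split by how many basses are chosen (0 through 3).
Sum: C(4,0)·C(3,4) + C(4,1)·C(3,3) + C(4,2)·C(3,2) + C(4,3)·C(3,1) = 0 + 4 + 18 + 12 = 34.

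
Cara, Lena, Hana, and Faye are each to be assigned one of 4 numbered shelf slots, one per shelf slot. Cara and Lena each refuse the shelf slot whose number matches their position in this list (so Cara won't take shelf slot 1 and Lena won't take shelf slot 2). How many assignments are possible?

Let Aᵢ (for i ∈ {1, 2}) be the placements that put person i in their forbidden shelf slot. Any j of these fix j positions, leaving (4−j)! ways to fill the rest, and there are C(2,j) ways to pick which j.
By inclusion–exclusion, the number of valid placements is Σ_{j=0}^{2} (−1)^j C(2,j)·(4−j)!.
Computing: 24 − 12 + 2 = 14.

14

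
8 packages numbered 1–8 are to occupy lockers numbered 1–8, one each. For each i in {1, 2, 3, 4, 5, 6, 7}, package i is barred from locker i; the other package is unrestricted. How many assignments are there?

Let Aᵢ (for 1 ≤ i ≤ 7) be the placements that put package i in its forbidden locker. Any j of these fix j positions, leaving (8−j)! ways to fill the rest, and there are C(7,j) ways to pick which j.
By inclusion–exclusion, the number of valid placements is Σ_{j=0}^{7} (−1)^j C(7,j)·(8−j)!.
Computing: 40320 − 35280 + 15120 − 4200 + 840 − 126 + 14 − 1 = 16687.

16687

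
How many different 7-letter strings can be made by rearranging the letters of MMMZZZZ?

35

Letter multiplicities in MMMZZZZ: M×3, Z×4.
Dividing 7! = 5040 by 4!·3! = 144 for the repeated letters gives 35.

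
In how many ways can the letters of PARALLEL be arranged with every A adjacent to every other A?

Treat the 2 copies of A as a single block. The multiset to arrange is then {AA, E, L, L, L, P, R}, 7 items in all.
That gives (7)!/(3!) = 840 arrangements.

840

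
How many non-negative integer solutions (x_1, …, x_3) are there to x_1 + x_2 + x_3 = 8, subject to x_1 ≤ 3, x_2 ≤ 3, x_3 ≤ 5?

10

Without the upper bounds there are C(10,2) = 45 ways to split 8 among 3 variables.
Subtract solutions that violate a single cap (substitute x_i' = x_i − (cap_i+1)): x_1 ≥ 4 gives C(6,2) = 15; x_2 ≥ 4 gives C(6,2) = 15; x_3 ≥ 6 gives C(4,2) = 6. Together 36.
Add back pairs where two caps are both exceeded: 1 + 0 + 0 = 1.
By inclusion–exclusion the count is 45 − 36 + 1 = 10.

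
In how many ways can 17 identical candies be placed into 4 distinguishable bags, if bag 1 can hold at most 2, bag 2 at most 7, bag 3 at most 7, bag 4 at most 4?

By stars and bars, unrestricted non-negative solutions to x_1+…+x_4 = 17 number C(17+3,3) = 1140.
Subtract solutions that violate a single cap (substitute x_i' = x_i − (cap_i+1)): x_1 ≥ 3 gives C(17,3) = 680; x_2 ≥ 8 gives C(12,3) = 220; x_3 ≥ 8 gives C(12,3) = 220; x_4 ≥ 5 gives C(15,3) = 455. Together 1575.
Add back pairs where two caps are both exceeded: 84 + 84 + 220 + 4 + 35 + 35 = 462.
Subtract triples: 0 + 4 + 4 + 0 = 8.
By inclusion–exclusion the count is 1140 − 1575 + 462 − 8 = 19.

19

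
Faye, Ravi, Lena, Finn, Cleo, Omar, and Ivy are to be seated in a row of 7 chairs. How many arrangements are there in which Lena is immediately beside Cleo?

1440

Treat {Lena, Cleo} as a single unit. There are 6 units to order, and the pair itself can be ordered 2 ways.
That gives 2 × 6! = 2 × 720 = 1440.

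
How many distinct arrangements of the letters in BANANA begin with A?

30

Fix A in the first position and arrange the remaining 5 letters.
Those 5 letters have A appearing twice and N appearing twice, giving (5)!/(2!·2!) = 30.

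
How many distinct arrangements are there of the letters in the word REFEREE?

Letter multiplicities in REFEREE: E×4, F×1, R×2.
Dividing 7! = 5040 by 4!·2! = 48 for the repeated letters gives 105.

105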